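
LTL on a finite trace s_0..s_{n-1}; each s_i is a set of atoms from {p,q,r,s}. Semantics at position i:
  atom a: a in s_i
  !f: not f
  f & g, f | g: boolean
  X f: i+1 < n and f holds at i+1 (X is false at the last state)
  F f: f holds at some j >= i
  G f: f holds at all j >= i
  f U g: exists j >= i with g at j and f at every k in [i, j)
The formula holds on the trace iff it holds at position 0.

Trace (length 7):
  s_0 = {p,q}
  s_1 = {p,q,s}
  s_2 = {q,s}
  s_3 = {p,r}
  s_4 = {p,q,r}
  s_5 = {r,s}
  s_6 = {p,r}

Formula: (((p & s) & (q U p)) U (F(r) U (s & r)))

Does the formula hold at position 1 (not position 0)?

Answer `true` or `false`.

s_0={p,q}: (((p & s) & (q U p)) U (F(r) U (s & r)))=True ((p & s) & (q U p))=False (p & s)=False p=True s=False (q U p)=True q=True (F(r) U (s & r))=True F(r)=True r=False (s & r)=False
s_1={p,q,s}: (((p & s) & (q U p)) U (F(r) U (s & r)))=True ((p & s) & (q U p))=True (p & s)=True p=True s=True (q U p)=True q=True (F(r) U (s & r))=True F(r)=True r=False (s & r)=False
s_2={q,s}: (((p & s) & (q U p)) U (F(r) U (s & r)))=True ((p & s) & (q U p))=False (p & s)=False p=False s=True (q U p)=True q=True (F(r) U (s & r))=True F(r)=True r=False (s & r)=False
s_3={p,r}: (((p & s) & (q U p)) U (F(r) U (s & r)))=True ((p & s) & (q U p))=False (p & s)=False p=True s=False (q U p)=True q=False (F(r) U (s & r))=True F(r)=True r=True (s & r)=False
s_4={p,q,r}: (((p & s) & (q U p)) U (F(r) U (s & r)))=True ((p & s) & (q U p))=False (p & s)=False p=True s=False (q U p)=True q=True (F(r) U (s & r))=True F(r)=True r=True (s & r)=False
s_5={r,s}: (((p & s) & (q U p)) U (F(r) U (s & r)))=True ((p & s) & (q U p))=False (p & s)=False p=False s=True (q U p)=False q=False (F(r) U (s & r))=True F(r)=True r=True (s & r)=True
s_6={p,r}: (((p & s) & (q U p)) U (F(r) U (s & r)))=False ((p & s) & (q U p))=False (p & s)=False p=True s=False (q U p)=True q=False (F(r) U (s & r))=False F(r)=True r=True (s & r)=False
Evaluating at position 1: result = True

Answer: true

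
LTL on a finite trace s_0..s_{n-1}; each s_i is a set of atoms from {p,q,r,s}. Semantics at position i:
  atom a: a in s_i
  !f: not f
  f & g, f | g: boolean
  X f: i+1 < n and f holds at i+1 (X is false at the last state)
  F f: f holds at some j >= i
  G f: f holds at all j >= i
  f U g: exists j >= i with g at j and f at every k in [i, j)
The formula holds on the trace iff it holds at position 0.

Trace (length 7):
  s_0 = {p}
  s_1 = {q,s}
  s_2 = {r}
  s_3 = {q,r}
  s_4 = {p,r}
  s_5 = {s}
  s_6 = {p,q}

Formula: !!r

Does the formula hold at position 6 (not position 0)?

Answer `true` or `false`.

Answer: false

Derivation:
s_0={p}: !!r=False !r=True r=False
s_1={q,s}: !!r=False !r=True r=False
s_2={r}: !!r=True !r=False r=True
s_3={q,r}: !!r=True !r=False r=True
s_4={p,r}: !!r=True !r=False r=True
s_5={s}: !!r=False !r=True r=False
s_6={p,q}: !!r=False !r=True r=False
Evaluating at position 6: result = False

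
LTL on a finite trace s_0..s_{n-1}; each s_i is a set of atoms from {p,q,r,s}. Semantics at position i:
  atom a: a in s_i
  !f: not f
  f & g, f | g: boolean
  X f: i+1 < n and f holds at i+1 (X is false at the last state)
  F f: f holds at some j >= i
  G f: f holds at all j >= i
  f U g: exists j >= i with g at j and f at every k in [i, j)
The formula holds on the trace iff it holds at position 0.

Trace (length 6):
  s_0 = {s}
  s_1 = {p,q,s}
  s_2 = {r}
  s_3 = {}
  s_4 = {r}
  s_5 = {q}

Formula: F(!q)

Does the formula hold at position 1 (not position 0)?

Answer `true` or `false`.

s_0={s}: F(!q)=True !q=True q=False
s_1={p,q,s}: F(!q)=True !q=False q=True
s_2={r}: F(!q)=True !q=True q=False
s_3={}: F(!q)=True !q=True q=False
s_4={r}: F(!q)=True !q=True q=False
s_5={q}: F(!q)=False !q=False q=True
Evaluating at position 1: result = True

Answer: true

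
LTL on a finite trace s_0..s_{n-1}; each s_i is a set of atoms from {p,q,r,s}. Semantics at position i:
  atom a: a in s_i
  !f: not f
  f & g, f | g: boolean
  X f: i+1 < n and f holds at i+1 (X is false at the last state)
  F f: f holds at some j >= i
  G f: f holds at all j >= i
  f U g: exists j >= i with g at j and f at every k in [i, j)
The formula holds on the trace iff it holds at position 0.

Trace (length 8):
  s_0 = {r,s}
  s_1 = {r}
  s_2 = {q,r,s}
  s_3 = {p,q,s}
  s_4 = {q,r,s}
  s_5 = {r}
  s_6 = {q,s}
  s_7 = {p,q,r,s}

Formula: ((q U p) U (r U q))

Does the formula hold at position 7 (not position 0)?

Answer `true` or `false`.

s_0={r,s}: ((q U p) U (r U q))=True (q U p)=False q=False p=False (r U q)=True r=True
s_1={r}: ((q U p) U (r U q))=True (q U p)=False q=False p=False (r U q)=True r=True
s_2={q,r,s}: ((q U p) U (r U q))=True (q U p)=True q=True p=False (r U q)=True r=True
s_3={p,q,s}: ((q U p) U (r U q))=True (q U p)=True q=True p=True (r U q)=True r=False
s_4={q,r,s}: ((q U p) U (r U q))=True (q U p)=False q=True p=False (r U q)=True r=True
s_5={r}: ((q U p) U (r U q))=True (q U p)=False q=False p=False (r U q)=True r=True
s_6={q,s}: ((q U p) U (r U q))=True (q U p)=True q=True p=False (r U q)=True r=False
s_7={p,q,r,s}: ((q U p) U (r U q))=True (q U p)=True q=True p=True (r U q)=True r=True
Evaluating at position 7: result = True

Answer: true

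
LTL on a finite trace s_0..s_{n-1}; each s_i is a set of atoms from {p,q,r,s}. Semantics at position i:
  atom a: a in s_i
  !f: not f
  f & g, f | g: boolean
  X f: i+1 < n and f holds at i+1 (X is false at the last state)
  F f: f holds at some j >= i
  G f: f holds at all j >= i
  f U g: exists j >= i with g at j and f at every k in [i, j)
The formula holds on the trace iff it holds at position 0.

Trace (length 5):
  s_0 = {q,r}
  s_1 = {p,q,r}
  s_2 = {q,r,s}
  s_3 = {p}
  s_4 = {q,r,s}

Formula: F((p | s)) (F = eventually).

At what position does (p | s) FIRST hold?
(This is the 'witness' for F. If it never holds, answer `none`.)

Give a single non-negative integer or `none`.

s_0={q,r}: (p | s)=False p=False s=False
s_1={p,q,r}: (p | s)=True p=True s=False
s_2={q,r,s}: (p | s)=True p=False s=True
s_3={p}: (p | s)=True p=True s=False
s_4={q,r,s}: (p | s)=True p=False s=True
F((p | s)) holds; first witness at position 1.

Answer: 1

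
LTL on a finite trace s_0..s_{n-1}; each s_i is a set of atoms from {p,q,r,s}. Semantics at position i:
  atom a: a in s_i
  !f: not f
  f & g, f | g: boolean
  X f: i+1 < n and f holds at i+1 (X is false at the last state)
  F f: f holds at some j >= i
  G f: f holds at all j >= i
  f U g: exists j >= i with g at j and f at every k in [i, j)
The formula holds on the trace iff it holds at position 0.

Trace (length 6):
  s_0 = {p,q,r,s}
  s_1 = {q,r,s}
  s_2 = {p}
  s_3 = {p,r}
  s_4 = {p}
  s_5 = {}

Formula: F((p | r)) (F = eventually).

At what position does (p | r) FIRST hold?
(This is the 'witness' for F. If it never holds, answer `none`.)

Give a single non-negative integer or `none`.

s_0={p,q,r,s}: (p | r)=True p=True r=True
s_1={q,r,s}: (p | r)=True p=False r=True
s_2={p}: (p | r)=True p=True r=False
s_3={p,r}: (p | r)=True p=True r=True
s_4={p}: (p | r)=True p=True r=False
s_5={}: (p | r)=False p=False r=False
F((p | r)) holds; first witness at position 0.

Answer: 0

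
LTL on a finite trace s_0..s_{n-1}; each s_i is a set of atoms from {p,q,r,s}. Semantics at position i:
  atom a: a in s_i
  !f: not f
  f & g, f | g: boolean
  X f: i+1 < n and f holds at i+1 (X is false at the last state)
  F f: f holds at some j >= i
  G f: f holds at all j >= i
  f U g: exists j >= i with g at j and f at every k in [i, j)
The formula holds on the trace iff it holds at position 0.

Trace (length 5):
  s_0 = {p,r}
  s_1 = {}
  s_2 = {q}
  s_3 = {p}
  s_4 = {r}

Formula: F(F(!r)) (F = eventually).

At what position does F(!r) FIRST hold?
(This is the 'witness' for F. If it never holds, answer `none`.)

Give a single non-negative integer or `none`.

s_0={p,r}: F(!r)=True !r=False r=True
s_1={}: F(!r)=True !r=True r=False
s_2={q}: F(!r)=True !r=True r=False
s_3={p}: F(!r)=True !r=True r=False
s_4={r}: F(!r)=False !r=False r=True
F(F(!r)) holds; first witness at position 0.

Answer: 0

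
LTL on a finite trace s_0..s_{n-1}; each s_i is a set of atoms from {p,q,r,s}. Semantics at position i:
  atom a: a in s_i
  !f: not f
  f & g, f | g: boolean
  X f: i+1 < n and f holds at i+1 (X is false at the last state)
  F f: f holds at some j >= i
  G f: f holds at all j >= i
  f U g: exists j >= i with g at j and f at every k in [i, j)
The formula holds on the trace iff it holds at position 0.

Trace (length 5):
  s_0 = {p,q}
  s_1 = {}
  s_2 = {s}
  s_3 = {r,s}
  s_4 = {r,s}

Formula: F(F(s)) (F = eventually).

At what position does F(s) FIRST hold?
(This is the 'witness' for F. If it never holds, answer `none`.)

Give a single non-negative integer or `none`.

Answer: 0

Derivation:
s_0={p,q}: F(s)=True s=False
s_1={}: F(s)=True s=False
s_2={s}: F(s)=True s=True
s_3={r,s}: F(s)=True s=True
s_4={r,s}: F(s)=True s=True
F(F(s)) holds; first witness at position 0.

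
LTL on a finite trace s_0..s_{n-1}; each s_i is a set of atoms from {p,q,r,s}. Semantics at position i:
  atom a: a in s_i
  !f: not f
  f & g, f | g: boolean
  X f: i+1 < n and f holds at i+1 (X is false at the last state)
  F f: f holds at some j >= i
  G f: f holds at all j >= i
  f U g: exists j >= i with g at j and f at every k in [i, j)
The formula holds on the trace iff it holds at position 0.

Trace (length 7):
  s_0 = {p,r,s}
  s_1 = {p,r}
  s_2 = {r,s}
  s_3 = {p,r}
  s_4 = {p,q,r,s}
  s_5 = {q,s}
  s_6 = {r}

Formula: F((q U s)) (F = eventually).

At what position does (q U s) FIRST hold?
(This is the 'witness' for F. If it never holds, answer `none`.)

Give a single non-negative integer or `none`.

s_0={p,r,s}: (q U s)=True q=False s=True
s_1={p,r}: (q U s)=False q=False s=False
s_2={r,s}: (q U s)=True q=False s=True
s_3={p,r}: (q U s)=False q=False s=False
s_4={p,q,r,s}: (q U s)=True q=True s=True
s_5={q,s}: (q U s)=True q=True s=True
s_6={r}: (q U s)=False q=False s=False
F((q U s)) holds; first witness at position 0.

Answer: 0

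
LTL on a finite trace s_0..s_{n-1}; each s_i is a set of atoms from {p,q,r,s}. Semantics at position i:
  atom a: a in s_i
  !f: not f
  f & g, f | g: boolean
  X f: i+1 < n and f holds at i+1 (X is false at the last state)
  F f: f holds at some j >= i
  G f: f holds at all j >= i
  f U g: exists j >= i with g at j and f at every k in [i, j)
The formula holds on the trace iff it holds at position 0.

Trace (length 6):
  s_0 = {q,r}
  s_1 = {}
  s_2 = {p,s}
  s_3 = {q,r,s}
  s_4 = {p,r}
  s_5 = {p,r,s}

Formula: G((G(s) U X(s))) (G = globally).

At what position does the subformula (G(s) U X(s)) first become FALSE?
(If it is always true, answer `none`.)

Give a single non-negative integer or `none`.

Answer: 0

Derivation:
s_0={q,r}: (G(s) U X(s))=False G(s)=False s=False X(s)=False
s_1={}: (G(s) U X(s))=True G(s)=False s=False X(s)=True
s_2={p,s}: (G(s) U X(s))=True G(s)=False s=True X(s)=True
s_3={q,r,s}: (G(s) U X(s))=False G(s)=False s=True X(s)=False
s_4={p,r}: (G(s) U X(s))=True G(s)=False s=False X(s)=True
s_5={p,r,s}: (G(s) U X(s))=False G(s)=True s=True X(s)=False
G((G(s) U X(s))) holds globally = False
First violation at position 0.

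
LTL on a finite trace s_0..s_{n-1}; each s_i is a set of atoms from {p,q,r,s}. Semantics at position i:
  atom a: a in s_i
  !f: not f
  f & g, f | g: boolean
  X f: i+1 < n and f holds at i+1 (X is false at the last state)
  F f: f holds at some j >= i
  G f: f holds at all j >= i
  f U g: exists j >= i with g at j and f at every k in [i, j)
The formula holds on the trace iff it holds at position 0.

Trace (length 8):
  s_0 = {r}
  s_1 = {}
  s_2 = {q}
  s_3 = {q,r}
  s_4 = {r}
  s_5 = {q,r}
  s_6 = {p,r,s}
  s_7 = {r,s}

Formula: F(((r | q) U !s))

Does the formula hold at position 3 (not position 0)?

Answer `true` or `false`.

s_0={r}: F(((r | q) U !s))=True ((r | q) U !s)=True (r | q)=True r=True q=False !s=True s=False
s_1={}: F(((r | q) U !s))=True ((r | q) U !s)=True (r | q)=False r=False q=False !s=True s=False
s_2={q}: F(((r | q) U !s))=True ((r | q) U !s)=True (r | q)=True r=False q=True !s=True s=False
s_3={q,r}: F(((r | q) U !s))=True ((r | q) U !s)=True (r | q)=True r=True q=True !s=True s=False
s_4={r}: F(((r | q) U !s))=True ((r | q) U !s)=True (r | q)=True r=True q=False !s=True s=False
s_5={q,r}: F(((r | q) U !s))=True ((r | q) U !s)=True (r | q)=True r=True q=True !s=True s=False
s_6={p,r,s}: F(((r | q) U !s))=False ((r | q) U !s)=False (r | q)=True r=True q=False !s=False s=True
s_7={r,s}: F(((r | q) U !s))=False ((r | q) U !s)=False (r | q)=True r=True q=False !s=False s=True
Evaluating at position 3: result = True

Answer: true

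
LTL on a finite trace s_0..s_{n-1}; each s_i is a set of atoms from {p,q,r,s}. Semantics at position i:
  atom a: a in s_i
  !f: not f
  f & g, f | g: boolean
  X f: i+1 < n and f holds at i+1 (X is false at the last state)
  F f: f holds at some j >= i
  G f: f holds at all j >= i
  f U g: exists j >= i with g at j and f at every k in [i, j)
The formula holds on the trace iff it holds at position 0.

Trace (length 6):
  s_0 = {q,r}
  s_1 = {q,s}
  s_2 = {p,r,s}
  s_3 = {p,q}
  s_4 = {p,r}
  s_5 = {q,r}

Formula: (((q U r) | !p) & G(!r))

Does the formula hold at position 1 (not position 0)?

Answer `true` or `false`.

s_0={q,r}: (((q U r) | !p) & G(!r))=False ((q U r) | !p)=True (q U r)=True q=True r=True !p=True p=False G(!r)=False !r=False
s_1={q,s}: (((q U r) | !p) & G(!r))=False ((q U r) | !p)=True (q U r)=True q=True r=False !p=True p=False G(!r)=False !r=True
s_2={p,r,s}: (((q U r) | !p) & G(!r))=False ((q U r) | !p)=True (q U r)=True q=False r=True !p=False p=True G(!r)=False !r=False
s_3={p,q}: (((q U r) | !p) & G(!r))=False ((q U r) | !p)=True (q U r)=True q=True r=False !p=False p=True G(!r)=False !r=True
s_4={p,r}: (((q U r) | !p) & G(!r))=False ((q U r) | !p)=True (q U r)=True q=False r=True !p=False p=True G(!r)=False !r=False
s_5={q,r}: (((q U r) | !p) & G(!r))=False ((q U r) | !p)=True (q U r)=True q=True r=True !p=True p=False G(!r)=False !r=False
Evaluating at position 1: result = False

Answer: false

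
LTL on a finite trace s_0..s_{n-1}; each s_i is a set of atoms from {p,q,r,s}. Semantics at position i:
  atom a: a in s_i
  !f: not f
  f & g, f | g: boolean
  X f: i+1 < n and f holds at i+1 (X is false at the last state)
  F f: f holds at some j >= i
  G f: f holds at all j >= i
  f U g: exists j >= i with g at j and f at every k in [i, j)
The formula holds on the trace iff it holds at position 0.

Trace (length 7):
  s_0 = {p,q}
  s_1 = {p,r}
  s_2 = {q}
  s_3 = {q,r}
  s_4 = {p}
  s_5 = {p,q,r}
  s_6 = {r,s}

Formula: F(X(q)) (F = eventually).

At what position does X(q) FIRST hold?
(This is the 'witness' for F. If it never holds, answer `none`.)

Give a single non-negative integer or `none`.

s_0={p,q}: X(q)=False q=True
s_1={p,r}: X(q)=True q=False
s_2={q}: X(q)=True q=True
s_3={q,r}: X(q)=False q=True
s_4={p}: X(q)=True q=False
s_5={p,q,r}: X(q)=False q=True
s_6={r,s}: X(q)=False q=False
F(X(q)) holds; first witness at position 1.

Answer: 1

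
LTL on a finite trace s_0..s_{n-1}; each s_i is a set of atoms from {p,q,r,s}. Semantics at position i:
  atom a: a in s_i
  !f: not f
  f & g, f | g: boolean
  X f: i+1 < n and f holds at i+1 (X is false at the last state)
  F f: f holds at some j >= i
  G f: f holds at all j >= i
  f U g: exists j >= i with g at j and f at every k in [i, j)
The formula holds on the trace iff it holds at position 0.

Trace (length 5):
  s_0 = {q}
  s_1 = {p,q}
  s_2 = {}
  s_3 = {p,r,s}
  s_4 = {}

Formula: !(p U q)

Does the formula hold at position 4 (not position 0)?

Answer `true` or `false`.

s_0={q}: !(p U q)=False (p U q)=True p=False q=True
s_1={p,q}: !(p U q)=False (p U q)=True p=True q=True
s_2={}: !(p U q)=True (p U q)=False p=False q=False
s_3={p,r,s}: !(p U q)=True (p U q)=False p=True q=False
s_4={}: !(p U q)=True (p U q)=False p=False q=False
Evaluating at position 4: result = True

Answer: true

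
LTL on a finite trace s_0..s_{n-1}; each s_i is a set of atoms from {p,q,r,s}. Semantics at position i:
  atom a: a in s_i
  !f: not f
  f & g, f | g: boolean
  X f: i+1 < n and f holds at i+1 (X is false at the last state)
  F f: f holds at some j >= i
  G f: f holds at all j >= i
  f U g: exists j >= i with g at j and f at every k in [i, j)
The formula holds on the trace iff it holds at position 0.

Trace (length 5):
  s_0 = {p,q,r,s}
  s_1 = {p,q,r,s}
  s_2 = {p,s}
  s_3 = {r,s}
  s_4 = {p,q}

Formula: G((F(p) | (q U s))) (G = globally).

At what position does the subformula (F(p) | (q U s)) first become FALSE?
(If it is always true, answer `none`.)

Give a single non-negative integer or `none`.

s_0={p,q,r,s}: (F(p) | (q U s))=True F(p)=True p=True (q U s)=True q=True s=True
s_1={p,q,r,s}: (F(p) | (q U s))=True F(p)=True p=True (q U s)=True q=True s=True
s_2={p,s}: (F(p) | (q U s))=True F(p)=True p=True (q U s)=True q=False s=True
s_3={r,s}: (F(p) | (q U s))=True F(p)=True p=False (q U s)=True q=False s=True
s_4={p,q}: (F(p) | (q U s))=True F(p)=True p=True (q U s)=False q=True s=False
G((F(p) | (q U s))) holds globally = True
No violation — formula holds at every position.

Answer: none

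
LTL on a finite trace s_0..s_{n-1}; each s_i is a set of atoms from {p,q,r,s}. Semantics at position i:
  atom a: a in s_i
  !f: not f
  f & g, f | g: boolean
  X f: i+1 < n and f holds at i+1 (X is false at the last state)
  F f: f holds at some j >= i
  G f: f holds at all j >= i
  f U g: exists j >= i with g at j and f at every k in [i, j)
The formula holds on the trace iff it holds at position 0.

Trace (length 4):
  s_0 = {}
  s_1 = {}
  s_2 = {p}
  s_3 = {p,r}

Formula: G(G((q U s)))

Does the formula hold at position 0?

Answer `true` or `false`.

s_0={}: G(G((q U s)))=False G((q U s))=False (q U s)=False q=False s=False
s_1={}: G(G((q U s)))=False G((q U s))=False (q U s)=False q=False s=False
s_2={p}: G(G((q U s)))=False G((q U s))=False (q U s)=False q=False s=False
s_3={p,r}: G(G((q U s)))=False G((q U s))=False (q U s)=False q=False s=False

Answer: false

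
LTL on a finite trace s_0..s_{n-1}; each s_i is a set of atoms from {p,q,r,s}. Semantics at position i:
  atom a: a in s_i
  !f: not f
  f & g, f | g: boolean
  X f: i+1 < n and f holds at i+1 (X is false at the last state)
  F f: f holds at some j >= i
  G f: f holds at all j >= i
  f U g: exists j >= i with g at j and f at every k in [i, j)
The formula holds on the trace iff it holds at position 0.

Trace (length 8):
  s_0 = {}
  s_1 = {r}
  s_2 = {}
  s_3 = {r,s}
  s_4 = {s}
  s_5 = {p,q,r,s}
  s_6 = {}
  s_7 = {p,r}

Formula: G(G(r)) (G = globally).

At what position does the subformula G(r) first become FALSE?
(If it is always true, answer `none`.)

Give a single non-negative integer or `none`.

Answer: 0

Derivation:
s_0={}: G(r)=False r=False
s_1={r}: G(r)=False r=True
s_2={}: G(r)=False r=False
s_3={r,s}: G(r)=False r=True
s_4={s}: G(r)=False r=False
s_5={p,q,r,s}: G(r)=False r=True
s_6={}: G(r)=False r=False
s_7={p,r}: G(r)=True r=True
G(G(r)) holds globally = False
First violation at position 0.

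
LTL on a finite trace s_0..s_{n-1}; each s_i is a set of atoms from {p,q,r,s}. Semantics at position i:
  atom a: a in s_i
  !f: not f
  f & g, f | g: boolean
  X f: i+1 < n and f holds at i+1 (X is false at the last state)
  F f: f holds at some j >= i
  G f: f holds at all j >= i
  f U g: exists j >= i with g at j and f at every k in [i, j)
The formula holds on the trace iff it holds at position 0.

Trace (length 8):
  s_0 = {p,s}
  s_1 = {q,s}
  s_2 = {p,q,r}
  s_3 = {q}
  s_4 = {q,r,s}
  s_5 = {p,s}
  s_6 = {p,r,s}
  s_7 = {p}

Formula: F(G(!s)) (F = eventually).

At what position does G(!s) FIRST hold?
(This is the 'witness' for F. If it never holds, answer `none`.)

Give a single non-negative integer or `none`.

s_0={p,s}: G(!s)=False !s=False s=True
s_1={q,s}: G(!s)=False !s=False s=True
s_2={p,q,r}: G(!s)=False !s=True s=False
s_3={q}: G(!s)=False !s=True s=False
s_4={q,r,s}: G(!s)=False !s=False s=True
s_5={p,s}: G(!s)=False !s=False s=True
s_6={p,r,s}: G(!s)=False !s=False s=True
s_7={p}: G(!s)=True !s=True s=False
F(G(!s)) holds; first witness at position 7.

Answer: 7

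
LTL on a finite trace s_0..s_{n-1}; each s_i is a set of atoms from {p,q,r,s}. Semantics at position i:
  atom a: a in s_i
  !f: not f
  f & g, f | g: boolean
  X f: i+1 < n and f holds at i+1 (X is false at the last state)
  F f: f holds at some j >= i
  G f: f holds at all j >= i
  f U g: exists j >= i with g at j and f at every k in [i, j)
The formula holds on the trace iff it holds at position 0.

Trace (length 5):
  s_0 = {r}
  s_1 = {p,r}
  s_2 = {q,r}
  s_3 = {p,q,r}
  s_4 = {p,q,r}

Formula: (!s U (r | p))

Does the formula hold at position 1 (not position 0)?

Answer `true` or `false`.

s_0={r}: (!s U (r | p))=True !s=True s=False (r | p)=True r=True p=False
s_1={p,r}: (!s U (r | p))=True !s=True s=False (r | p)=True r=True p=True
s_2={q,r}: (!s U (r | p))=True !s=True s=False (r | p)=True r=True p=False
s_3={p,q,r}: (!s U (r | p))=True !s=True s=False (r | p)=True r=True p=True
s_4={p,q,r}: (!s U (r | p))=True !s=True s=False (r | p)=True r=True p=True
Evaluating at position 1: result = True

Answer: true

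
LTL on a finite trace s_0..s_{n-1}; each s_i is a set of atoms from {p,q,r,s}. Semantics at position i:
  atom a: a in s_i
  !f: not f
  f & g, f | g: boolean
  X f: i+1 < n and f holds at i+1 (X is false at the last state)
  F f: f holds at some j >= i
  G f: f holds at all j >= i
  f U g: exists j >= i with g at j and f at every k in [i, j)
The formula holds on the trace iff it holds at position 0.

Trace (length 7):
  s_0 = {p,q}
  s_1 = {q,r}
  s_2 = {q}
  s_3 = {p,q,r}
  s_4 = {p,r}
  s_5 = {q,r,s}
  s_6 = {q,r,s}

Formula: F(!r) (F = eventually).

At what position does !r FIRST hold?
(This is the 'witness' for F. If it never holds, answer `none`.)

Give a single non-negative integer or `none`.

Answer: 0

Derivation:
s_0={p,q}: !r=True r=False
s_1={q,r}: !r=False r=True
s_2={q}: !r=True r=False
s_3={p,q,r}: !r=False r=True
s_4={p,r}: !r=False r=True
s_5={q,r,s}: !r=False r=True
s_6={q,r,s}: !r=False r=True
F(!r) holds; first witness at position 0.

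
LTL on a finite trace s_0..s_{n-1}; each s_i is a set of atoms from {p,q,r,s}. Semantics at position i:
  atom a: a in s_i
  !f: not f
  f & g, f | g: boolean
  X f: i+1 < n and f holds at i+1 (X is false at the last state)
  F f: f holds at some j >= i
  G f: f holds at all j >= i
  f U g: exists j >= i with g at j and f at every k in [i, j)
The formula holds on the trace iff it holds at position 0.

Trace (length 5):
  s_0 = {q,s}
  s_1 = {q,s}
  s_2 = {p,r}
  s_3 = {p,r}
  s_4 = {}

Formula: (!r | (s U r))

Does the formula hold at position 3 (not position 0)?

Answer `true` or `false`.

s_0={q,s}: (!r | (s U r))=True !r=True r=False (s U r)=True s=True
s_1={q,s}: (!r | (s U r))=True !r=True r=False (s U r)=True s=True
s_2={p,r}: (!r | (s U r))=True !r=False r=True (s U r)=True s=False
s_3={p,r}: (!r | (s U r))=True !r=False r=True (s U r)=True s=False
s_4={}: (!r | (s U r))=True !r=True r=False (s U r)=False s=False
Evaluating at position 3: result = True

Answer: true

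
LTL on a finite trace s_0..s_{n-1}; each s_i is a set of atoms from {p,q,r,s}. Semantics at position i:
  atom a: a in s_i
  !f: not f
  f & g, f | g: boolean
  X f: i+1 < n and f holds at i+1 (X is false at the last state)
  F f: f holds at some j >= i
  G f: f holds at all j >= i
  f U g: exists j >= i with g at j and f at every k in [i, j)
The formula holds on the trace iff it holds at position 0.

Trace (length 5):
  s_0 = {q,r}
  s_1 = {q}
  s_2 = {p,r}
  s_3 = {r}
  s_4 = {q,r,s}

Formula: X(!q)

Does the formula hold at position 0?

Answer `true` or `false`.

Answer: false

Derivation:
s_0={q,r}: X(!q)=False !q=False q=True
s_1={q}: X(!q)=True !q=False q=True
s_2={p,r}: X(!q)=True !q=True q=False
s_3={r}: X(!q)=False !q=True q=False
s_4={q,r,s}: X(!q)=False !q=False q=True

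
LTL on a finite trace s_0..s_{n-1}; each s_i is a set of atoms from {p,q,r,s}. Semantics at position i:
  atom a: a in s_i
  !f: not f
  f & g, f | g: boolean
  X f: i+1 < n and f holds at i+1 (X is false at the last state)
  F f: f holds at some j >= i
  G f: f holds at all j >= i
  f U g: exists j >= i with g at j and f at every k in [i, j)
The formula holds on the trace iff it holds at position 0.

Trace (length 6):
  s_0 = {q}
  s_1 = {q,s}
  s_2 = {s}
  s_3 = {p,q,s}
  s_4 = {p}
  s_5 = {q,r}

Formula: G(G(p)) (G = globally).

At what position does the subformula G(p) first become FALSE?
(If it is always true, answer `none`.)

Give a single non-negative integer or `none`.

s_0={q}: G(p)=False p=False
s_1={q,s}: G(p)=False p=False
s_2={s}: G(p)=False p=False
s_3={p,q,s}: G(p)=False p=True
s_4={p}: G(p)=False p=True
s_5={q,r}: G(p)=False p=False
G(G(p)) holds globally = False
First violation at position 0.

Answer: 0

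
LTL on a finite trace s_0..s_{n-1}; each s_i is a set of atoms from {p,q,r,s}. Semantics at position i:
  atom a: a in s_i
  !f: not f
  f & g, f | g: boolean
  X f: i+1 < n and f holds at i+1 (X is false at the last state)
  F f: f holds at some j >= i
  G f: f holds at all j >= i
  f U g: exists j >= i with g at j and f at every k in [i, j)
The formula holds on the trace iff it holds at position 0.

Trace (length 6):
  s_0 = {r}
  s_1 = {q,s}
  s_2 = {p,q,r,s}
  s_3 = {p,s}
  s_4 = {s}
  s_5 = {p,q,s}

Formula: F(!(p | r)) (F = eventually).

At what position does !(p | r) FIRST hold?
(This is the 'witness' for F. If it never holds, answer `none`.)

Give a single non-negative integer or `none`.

Answer: 1

Derivation:
s_0={r}: !(p | r)=False (p | r)=True p=False r=True
s_1={q,s}: !(p | r)=True (p | r)=False p=False r=False
s_2={p,q,r,s}: !(p | r)=False (p | r)=True p=True r=True
s_3={p,s}: !(p | r)=False (p | r)=True p=True r=False
s_4={s}: !(p | r)=True (p | r)=False p=False r=False
s_5={p,q,s}: !(p | r)=False (p | r)=True p=True r=False
F(!(p | r)) holds; first witness at position 1.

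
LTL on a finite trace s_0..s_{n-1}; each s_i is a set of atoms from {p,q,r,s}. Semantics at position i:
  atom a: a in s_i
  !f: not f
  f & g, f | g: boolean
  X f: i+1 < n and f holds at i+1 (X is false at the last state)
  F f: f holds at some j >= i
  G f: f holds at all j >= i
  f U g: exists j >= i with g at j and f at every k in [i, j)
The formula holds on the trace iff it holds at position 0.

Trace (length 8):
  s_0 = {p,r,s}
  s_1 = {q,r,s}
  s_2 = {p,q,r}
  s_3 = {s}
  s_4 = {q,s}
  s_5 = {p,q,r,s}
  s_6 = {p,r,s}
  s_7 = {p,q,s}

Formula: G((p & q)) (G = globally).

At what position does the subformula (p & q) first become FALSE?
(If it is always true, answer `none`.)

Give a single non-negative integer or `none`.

Answer: 0

Derivation:
s_0={p,r,s}: (p & q)=False p=True q=False
s_1={q,r,s}: (p & q)=False p=False q=True
s_2={p,q,r}: (p & q)=True p=True q=True
s_3={s}: (p & q)=False p=False q=False
s_4={q,s}: (p & q)=False p=False q=True
s_5={p,q,r,s}: (p & q)=True p=True q=True
s_6={p,r,s}: (p & q)=False p=True q=False
s_7={p,q,s}: (p & q)=True p=True q=True
G((p & q)) holds globally = False
First violation at position 0.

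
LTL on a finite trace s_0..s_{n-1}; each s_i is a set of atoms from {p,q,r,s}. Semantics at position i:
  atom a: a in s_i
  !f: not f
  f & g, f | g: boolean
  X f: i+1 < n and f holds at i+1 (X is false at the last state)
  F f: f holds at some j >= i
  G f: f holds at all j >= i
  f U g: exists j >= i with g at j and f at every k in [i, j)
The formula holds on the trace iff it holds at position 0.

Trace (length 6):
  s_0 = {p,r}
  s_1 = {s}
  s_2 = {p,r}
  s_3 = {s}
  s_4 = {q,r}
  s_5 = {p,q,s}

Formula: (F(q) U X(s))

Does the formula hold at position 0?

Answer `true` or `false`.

s_0={p,r}: (F(q) U X(s))=True F(q)=True q=False X(s)=True s=False
s_1={s}: (F(q) U X(s))=True F(q)=True q=False X(s)=False s=True
s_2={p,r}: (F(q) U X(s))=True F(q)=True q=False X(s)=True s=False
s_3={s}: (F(q) U X(s))=True F(q)=True q=False X(s)=False s=True
s_4={q,r}: (F(q) U X(s))=True F(q)=True q=True X(s)=True s=False
s_5={p,q,s}: (F(q) U X(s))=False F(q)=True q=True X(s)=False s=True

Answer: true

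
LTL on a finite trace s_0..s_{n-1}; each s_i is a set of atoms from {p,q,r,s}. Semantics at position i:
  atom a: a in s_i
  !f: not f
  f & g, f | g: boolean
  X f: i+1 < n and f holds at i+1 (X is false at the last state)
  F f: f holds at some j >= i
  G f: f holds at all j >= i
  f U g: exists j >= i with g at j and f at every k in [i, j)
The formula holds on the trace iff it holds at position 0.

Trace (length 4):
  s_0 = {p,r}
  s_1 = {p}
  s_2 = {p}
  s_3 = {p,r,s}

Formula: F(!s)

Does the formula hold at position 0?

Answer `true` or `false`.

Answer: true

Derivation:
s_0={p,r}: F(!s)=True !s=True s=False
s_1={p}: F(!s)=True !s=True s=False
s_2={p}: F(!s)=True !s=True s=False
s_3={p,r,s}: F(!s)=False !s=False s=True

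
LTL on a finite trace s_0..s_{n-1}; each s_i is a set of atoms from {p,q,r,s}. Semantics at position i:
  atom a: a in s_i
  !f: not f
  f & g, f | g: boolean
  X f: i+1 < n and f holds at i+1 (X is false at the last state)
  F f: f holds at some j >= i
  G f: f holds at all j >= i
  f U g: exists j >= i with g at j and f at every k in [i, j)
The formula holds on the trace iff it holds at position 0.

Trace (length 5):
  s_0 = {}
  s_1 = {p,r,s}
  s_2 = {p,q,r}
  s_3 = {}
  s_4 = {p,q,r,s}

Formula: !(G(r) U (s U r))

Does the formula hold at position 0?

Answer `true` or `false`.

Answer: true

Derivation:
s_0={}: !(G(r) U (s U r))=True (G(r) U (s U r))=False G(r)=False r=False (s U r)=False s=False
s_1={p,r,s}: !(G(r) U (s U r))=False (G(r) U (s U r))=True G(r)=False r=True (s U r)=True s=True
s_2={p,q,r}: !(G(r) U (s U r))=False (G(r) U (s U r))=True G(r)=False r=True (s U r)=True s=False
s_3={}: !(G(r) U (s U r))=True (G(r) U (s U r))=False G(r)=False r=False (s U r)=False s=False
s_4={p,q,r,s}: !(G(r) U (s U r))=False (G(r) U (s U r))=True G(r)=True r=True (s U r)=True s=True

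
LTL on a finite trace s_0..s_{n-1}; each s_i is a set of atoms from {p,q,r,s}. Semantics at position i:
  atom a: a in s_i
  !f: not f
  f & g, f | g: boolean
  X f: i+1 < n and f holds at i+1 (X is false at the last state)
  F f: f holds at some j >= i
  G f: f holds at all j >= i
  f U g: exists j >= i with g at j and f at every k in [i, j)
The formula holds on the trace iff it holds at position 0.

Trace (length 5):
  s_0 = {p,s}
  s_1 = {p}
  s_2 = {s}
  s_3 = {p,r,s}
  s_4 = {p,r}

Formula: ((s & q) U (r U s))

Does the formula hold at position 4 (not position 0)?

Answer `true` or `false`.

Answer: false

Derivation:
s_0={p,s}: ((s & q) U (r U s))=True (s & q)=False s=True q=False (r U s)=True r=False
s_1={p}: ((s & q) U (r U s))=False (s & q)=False s=False q=False (r U s)=False r=False
s_2={s}: ((s & q) U (r U s))=True (s & q)=False s=True q=False (r U s)=True r=False
s_3={p,r,s}: ((s & q) U (r U s))=True (s & q)=False s=True q=False (r U s)=True r=True
s_4={p,r}: ((s & q) U (r U s))=False (s & q)=False s=False q=False (r U s)=False r=True
Evaluating at position 4: result = False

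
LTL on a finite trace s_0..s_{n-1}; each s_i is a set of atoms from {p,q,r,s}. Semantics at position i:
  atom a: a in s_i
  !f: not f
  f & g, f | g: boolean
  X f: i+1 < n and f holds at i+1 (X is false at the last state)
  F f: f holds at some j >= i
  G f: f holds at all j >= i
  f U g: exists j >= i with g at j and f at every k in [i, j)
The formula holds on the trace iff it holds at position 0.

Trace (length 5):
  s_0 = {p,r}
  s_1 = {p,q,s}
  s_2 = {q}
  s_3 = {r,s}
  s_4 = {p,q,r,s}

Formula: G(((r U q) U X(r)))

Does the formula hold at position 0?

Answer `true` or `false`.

Answer: false

Derivation:
s_0={p,r}: G(((r U q) U X(r)))=False ((r U q) U X(r))=True (r U q)=True r=True q=False X(r)=False
s_1={p,q,s}: G(((r U q) U X(r)))=False ((r U q) U X(r))=True (r U q)=True r=False q=True X(r)=False
s_2={q}: G(((r U q) U X(r)))=False ((r U q) U X(r))=True (r U q)=True r=False q=True X(r)=True
s_3={r,s}: G(((r U q) U X(r)))=False ((r U q) U X(r))=True (r U q)=True r=True q=False X(r)=True
s_4={p,q,r,s}: G(((r U q) U X(r)))=False ((r U q) U X(r))=False (r U q)=True r=True q=True X(r)=False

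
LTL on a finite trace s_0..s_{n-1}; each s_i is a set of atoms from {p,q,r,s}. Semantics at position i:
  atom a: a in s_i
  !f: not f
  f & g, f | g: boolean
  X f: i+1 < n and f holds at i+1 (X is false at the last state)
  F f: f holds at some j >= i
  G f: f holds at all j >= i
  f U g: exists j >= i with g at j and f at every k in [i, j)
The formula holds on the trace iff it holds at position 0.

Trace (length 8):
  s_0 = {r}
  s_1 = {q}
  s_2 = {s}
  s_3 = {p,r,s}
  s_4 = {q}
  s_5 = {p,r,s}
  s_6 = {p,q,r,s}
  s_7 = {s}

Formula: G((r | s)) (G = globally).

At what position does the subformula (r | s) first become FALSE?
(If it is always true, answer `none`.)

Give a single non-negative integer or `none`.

s_0={r}: (r | s)=True r=True s=False
s_1={q}: (r | s)=False r=False s=False
s_2={s}: (r | s)=True r=False s=True
s_3={p,r,s}: (r | s)=True r=True s=True
s_4={q}: (r | s)=False r=False s=False
s_5={p,r,s}: (r | s)=True r=True s=True
s_6={p,q,r,s}: (r | s)=True r=True s=True
s_7={s}: (r | s)=True r=False s=True
G((r | s)) holds globally = False
First violation at position 1.

Answer: 1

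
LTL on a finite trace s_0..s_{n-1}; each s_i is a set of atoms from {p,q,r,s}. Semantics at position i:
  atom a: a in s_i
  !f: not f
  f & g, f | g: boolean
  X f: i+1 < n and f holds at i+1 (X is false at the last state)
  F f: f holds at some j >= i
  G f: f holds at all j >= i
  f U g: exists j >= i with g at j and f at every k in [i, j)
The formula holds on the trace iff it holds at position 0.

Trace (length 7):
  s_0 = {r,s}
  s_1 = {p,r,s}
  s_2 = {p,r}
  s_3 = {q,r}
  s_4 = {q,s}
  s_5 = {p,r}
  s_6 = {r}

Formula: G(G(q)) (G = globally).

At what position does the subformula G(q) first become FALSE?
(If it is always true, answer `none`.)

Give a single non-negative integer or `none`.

s_0={r,s}: G(q)=False q=False
s_1={p,r,s}: G(q)=False q=False
s_2={p,r}: G(q)=False q=False
s_3={q,r}: G(q)=False q=True
s_4={q,s}: G(q)=False q=True
s_5={p,r}: G(q)=False q=False
s_6={r}: G(q)=False q=False
G(G(q)) holds globally = False
First violation at position 0.

Answer: 0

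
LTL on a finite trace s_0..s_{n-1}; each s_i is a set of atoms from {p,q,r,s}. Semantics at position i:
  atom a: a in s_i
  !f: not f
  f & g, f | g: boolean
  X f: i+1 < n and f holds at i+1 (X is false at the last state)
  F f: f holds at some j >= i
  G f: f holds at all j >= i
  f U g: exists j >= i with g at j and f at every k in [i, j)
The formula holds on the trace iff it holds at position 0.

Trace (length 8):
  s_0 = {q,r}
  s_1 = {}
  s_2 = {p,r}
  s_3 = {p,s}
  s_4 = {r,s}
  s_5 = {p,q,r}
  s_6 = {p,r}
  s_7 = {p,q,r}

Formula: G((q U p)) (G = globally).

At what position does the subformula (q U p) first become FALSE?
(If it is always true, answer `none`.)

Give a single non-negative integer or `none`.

Answer: 0

Derivation:
s_0={q,r}: (q U p)=False q=True p=False
s_1={}: (q U p)=False q=False p=False
s_2={p,r}: (q U p)=True q=False p=True
s_3={p,s}: (q U p)=True q=False p=True
s_4={r,s}: (q U p)=False q=False p=False
s_5={p,q,r}: (q U p)=True q=True p=True
s_6={p,r}: (q U p)=True q=False p=True
s_7={p,q,r}: (q U p)=True q=True p=True
G((q U p)) holds globally = False
First violation at position 0.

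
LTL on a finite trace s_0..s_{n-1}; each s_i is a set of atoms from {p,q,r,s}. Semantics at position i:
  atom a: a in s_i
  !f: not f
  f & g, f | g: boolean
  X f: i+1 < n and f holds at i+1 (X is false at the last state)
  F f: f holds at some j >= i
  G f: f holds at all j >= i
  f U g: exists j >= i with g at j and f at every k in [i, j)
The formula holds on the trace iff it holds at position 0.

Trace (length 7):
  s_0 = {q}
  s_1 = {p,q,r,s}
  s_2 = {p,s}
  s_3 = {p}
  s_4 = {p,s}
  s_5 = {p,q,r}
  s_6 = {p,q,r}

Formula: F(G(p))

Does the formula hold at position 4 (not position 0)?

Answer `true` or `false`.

s_0={q}: F(G(p))=True G(p)=False p=False
s_1={p,q,r,s}: F(G(p))=True G(p)=True p=True
s_2={p,s}: F(G(p))=True G(p)=True p=True
s_3={p}: F(G(p))=True G(p)=True p=True
s_4={p,s}: F(G(p))=True G(p)=True p=True
s_5={p,q,r}: F(G(p))=True G(p)=True p=True
s_6={p,q,r}: F(G(p))=True G(p)=True p=True
Evaluating at position 4: result = True

Answer: true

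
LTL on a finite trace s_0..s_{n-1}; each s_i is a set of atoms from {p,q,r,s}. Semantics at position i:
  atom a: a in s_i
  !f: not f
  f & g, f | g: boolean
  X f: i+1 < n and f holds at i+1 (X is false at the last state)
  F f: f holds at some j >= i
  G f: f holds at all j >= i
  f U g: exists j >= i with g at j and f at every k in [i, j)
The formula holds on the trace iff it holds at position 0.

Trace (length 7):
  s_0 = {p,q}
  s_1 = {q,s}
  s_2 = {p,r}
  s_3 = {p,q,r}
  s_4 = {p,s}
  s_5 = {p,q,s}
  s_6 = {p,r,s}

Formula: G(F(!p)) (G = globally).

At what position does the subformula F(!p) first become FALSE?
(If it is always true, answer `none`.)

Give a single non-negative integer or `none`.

s_0={p,q}: F(!p)=True !p=False p=True
s_1={q,s}: F(!p)=True !p=True p=False
s_2={p,r}: F(!p)=False !p=False p=True
s_3={p,q,r}: F(!p)=False !p=False p=True
s_4={p,s}: F(!p)=False !p=False p=True
s_5={p,q,s}: F(!p)=False !p=False p=True
s_6={p,r,s}: F(!p)=False !p=False p=True
G(F(!p)) holds globally = False
First violation at position 2.

Answer: 2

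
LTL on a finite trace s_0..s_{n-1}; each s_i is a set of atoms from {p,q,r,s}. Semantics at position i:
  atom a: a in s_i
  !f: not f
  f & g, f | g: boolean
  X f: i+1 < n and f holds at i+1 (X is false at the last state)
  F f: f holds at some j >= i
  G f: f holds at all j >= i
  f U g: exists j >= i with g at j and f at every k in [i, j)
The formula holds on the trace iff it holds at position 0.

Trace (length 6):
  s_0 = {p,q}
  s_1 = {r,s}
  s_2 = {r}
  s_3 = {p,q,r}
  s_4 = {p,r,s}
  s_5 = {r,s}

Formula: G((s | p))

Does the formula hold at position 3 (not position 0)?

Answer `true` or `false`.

s_0={p,q}: G((s | p))=False (s | p)=True s=False p=True
s_1={r,s}: G((s | p))=False (s | p)=True s=True p=False
s_2={r}: G((s | p))=False (s | p)=False s=False p=False
s_3={p,q,r}: G((s | p))=True (s | p)=True s=False p=True
s_4={p,r,s}: G((s | p))=True (s | p)=True s=True p=True
s_5={r,s}: G((s | p))=True (s | p)=True s=True p=False
Evaluating at position 3: result = True

Answer: true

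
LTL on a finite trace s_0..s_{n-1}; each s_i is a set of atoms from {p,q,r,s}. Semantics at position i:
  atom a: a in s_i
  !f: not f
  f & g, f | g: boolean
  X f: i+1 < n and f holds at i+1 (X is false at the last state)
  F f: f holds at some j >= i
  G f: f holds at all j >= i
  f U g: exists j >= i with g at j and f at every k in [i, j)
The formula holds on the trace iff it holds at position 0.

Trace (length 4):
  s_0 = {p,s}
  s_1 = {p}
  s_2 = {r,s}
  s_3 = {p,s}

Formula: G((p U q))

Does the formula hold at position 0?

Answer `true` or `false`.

Answer: false

Derivation:
s_0={p,s}: G((p U q))=False (p U q)=False p=True q=False
s_1={p}: G((p U q))=False (p U q)=False p=True q=False
s_2={r,s}: G((p U q))=False (p U q)=False p=False q=False
s_3={p,s}: G((p U q))=False (p U q)=False p=True q=False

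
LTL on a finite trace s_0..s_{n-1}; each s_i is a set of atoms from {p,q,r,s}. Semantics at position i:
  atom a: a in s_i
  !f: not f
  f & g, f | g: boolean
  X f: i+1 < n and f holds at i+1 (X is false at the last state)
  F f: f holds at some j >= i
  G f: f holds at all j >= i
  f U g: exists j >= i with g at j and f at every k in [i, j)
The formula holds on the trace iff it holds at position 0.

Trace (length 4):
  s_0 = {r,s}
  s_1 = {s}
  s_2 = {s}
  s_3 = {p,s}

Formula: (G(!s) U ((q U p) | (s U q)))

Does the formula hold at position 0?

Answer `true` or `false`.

Answer: false

Derivation:
s_0={r,s}: (G(!s) U ((q U p) | (s U q)))=False G(!s)=False !s=False s=True ((q U p) | (s U q))=False (q U p)=False q=False p=False (s U q)=False
s_1={s}: (G(!s) U ((q U p) | (s U q)))=False G(!s)=False !s=False s=True ((q U p) | (s U q))=False (q U p)=False q=False p=False (s U q)=False
s_2={s}: (G(!s) U ((q U p) | (s U q)))=False G(!s)=False !s=False s=True ((q U p) | (s U q))=False (q U p)=False q=False p=False (s U q)=False
s_3={p,s}: (G(!s) U ((q U p) | (s U q)))=True G(!s)=False !s=False s=True ((q U p) | (s U q))=True (q U p)=True q=False p=True (s U q)=False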